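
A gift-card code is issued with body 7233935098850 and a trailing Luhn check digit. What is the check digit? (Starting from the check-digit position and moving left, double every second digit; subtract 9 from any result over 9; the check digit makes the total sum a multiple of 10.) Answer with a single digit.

2

Partial digits right→left: 0 5 8 8 9 0 5 3 9 3 3 2 7
Double every second digit counting from the check-digit position (so the 1st, 3rd, 5th, ... of the partial from the right).
  doubled (with −9 where >9): 0 7 9 1 9 6 5 → sum 37
  kept as-is: 5 8 0 3 3 2 → sum 21
Total = 37 + 21 = 58.
Check digit = (10 − (58 mod 10)) mod 10 = 2.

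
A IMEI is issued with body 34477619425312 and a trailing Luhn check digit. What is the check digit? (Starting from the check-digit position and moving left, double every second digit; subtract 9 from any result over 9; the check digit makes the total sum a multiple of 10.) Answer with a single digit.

Partial digits right→left: 2 1 3 5 2 4 9 1 6 7 7 4 4 3
Double every second digit counting from the check-digit position (so the 1st, 3rd, 5th, ... of the partial from the right).
  doubled (with −9 where >9): 4 6 4 9 3 5 8 → sum 39
  kept as-is: 1 5 4 1 7 4 3 → sum 25
Total = 39 + 25 = 64.
Check digit = (10 − (64 mod 10)) mod 10 = 6.

6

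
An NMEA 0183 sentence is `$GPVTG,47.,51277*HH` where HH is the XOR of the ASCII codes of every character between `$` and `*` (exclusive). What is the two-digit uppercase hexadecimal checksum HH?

49

XOR the ASCII codes of the payload characters:
  'G' = 0x47 → acc = 0x47
  'P' = 0x50 → acc = 0x17
  'V' = 0x56 → acc = 0x41
  'T' = 0x54 → acc = 0x15
  'G' = 0x47 → acc = 0x52
  ',' = 0x2C → acc = 0x7E
  '4' = 0x34 → acc = 0x4A
  '7' = 0x37 → acc = 0x7D
  '.' = 0x2E → acc = 0x53
  ',' = 0x2C → acc = 0x7F
  '5' = 0x35 → acc = 0x4A
  '1' = 0x31 → acc = 0x7B
  '2' = 0x32 → acc = 0x49
  '7' = 0x37 → acc = 0x7E
  '7' = 0x37 → acc = 0x49
Checksum = 0x49.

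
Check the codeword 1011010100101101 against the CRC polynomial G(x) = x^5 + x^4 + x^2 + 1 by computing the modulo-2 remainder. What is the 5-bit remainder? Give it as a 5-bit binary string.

Modulo-2 division of 1011010100101101 by 110101:
  pos 0: 101101 XOR 110101 = 011000
  pos 1: 110000 XOR 110101 = 000101
  pos 4: 101100 XOR 110101 = 011001
  pos 5: 110011 XOR 110101 = 000110
  pos 8: 110011 XOR 110101 = 000110
Remainder = 11001 (nonzero — an error is detected).

11001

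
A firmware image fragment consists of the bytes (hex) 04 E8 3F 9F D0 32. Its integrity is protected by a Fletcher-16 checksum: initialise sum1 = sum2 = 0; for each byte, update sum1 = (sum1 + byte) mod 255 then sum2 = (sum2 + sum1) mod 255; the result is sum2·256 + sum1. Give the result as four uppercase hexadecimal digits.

Running sums (mod 255):
  after byte 0 (04): sum1=4, sum2=4
  after byte 1 (E8): sum1=236, sum2=240
  after byte 2 (3F): sum1=44, sum2=29
  after byte 3 (9F): sum1=203, sum2=232
  after byte 4 (D0): sum1=156, sum2=133
  after byte 5 (32): sum1=206, sum2=84
Checksum = sum2·256 + sum1 = 84·256 + 206 = 21710 = 0x54CE.

54CE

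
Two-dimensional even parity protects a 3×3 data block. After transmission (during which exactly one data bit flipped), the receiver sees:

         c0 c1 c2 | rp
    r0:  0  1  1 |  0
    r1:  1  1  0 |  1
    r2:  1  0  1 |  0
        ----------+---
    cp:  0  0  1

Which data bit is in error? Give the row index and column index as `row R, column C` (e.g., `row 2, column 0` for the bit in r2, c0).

Recompute each row's even parity and compare to rp:
  r0: data parity 0, sent rp 0 → ok
  r1: data parity 0, sent rp 1 → mismatch
  r2: data parity 0, sent rp 0 → ok
Recompute each column's even parity and compare to cp:
  c0: data parity 0, sent cp 0 → ok
  c1: data parity 0, sent cp 0 → ok
  c2: data parity 0, sent cp 1 → mismatch
Exactly one row (r1) and one column (c2) fail → the flipped bit is at their intersection.

row 1, column 2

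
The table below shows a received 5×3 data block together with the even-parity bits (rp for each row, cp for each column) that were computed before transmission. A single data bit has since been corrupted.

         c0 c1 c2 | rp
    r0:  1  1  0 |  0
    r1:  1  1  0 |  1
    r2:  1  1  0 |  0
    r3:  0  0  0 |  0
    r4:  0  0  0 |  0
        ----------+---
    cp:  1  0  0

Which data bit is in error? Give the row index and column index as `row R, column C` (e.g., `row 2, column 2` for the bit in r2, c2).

Recompute each row's even parity and compare to rp:
  r0: data parity 0, sent rp 0 → ok
  r1: data parity 0, sent rp 1 → mismatch
  r2: data parity 0, sent rp 0 → ok
  r3: data parity 0, sent rp 0 → ok
  r4: data parity 0, sent rp 0 → ok
Recompute each column's even parity and compare to cp:
  c0: data parity 1, sent cp 1 → ok
  c1: data parity 1, sent cp 0 → mismatch
  c2: data parity 0, sent cp 0 → ok
Exactly one row (r1) and one column (c1) fail → the flipped bit is at their intersection.

row 1, column 1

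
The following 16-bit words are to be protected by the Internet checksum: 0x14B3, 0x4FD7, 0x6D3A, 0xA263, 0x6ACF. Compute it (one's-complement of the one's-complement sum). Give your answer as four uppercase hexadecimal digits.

One's-complement addition (fold any carry out of bit 15 back into bit 0):
  0x14B3 + 0x4FD7 = 0x0648A
  0x648A + 0x6D3A = 0x0D1C4
  0xD1C4 + 0xA263 = 0x17427 → wrap carry → 0x7428
  0x7428 + 0x6ACF = 0x0DEF7
One's-complement sum = 0xDEF7.
Checksum = ~0xDEF7 & 0xFFFF = 0x2108.

2108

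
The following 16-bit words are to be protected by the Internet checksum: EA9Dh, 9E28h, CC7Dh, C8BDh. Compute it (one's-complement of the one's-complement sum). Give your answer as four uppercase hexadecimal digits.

E1FD

One's-complement addition (fold any carry out of bit 15 back into bit 0):
  0xEA9D + 0x9E28 = 0x188C5 → wrap carry → 0x88C6
  0x88C6 + 0xCC7D = 0x15543 → wrap carry → 0x5544
  0x5544 + 0xC8BD = 0x11E01 → wrap carry → 0x1E02
One's-complement sum = 0x1E02.
Checksum = ~0x1E02 & 0xFFFF = 0xE1FD.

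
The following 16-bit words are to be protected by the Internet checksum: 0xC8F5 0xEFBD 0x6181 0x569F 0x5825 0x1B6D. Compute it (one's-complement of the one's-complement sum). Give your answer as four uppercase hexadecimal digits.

1B99

One's-complement addition (fold any carry out of bit 15 back into bit 0):
  0xC8F5 + 0xEFBD = 0x1B8B2 → wrap carry → 0xB8B3
  0xB8B3 + 0x6181 = 0x11A34 → wrap carry → 0x1A35
  0x1A35 + 0x569F = 0x070D4
  0x70D4 + 0x5825 = 0x0C8F9
  0xC8F9 + 0x1B6D = 0x0E466
One's-complement sum = 0xE466.
Checksum = ~0xE466 & 0xFFFF = 0x1B99.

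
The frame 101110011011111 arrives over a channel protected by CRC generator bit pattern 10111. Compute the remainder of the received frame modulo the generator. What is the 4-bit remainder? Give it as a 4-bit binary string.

0010

Modulo-2 division of 101110011011111 by 10111:
  pos 0: 10111 XOR 10111 = 00000
  pos 7: 11011 XOR 10111 = 01100
  pos 8: 11001 XOR 10111 = 01110
  pos 9: 11101 XOR 10111 = 01010
  pos 10: 10101 XOR 10111 = 00010
Remainder = 0010 (nonzero — an error is detected).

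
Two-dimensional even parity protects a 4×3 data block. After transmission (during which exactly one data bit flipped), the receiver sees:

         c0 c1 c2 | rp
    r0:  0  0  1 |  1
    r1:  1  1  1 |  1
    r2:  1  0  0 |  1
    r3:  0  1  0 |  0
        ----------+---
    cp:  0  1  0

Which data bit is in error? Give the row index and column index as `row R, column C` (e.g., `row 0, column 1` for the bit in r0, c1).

Recompute each row's even parity and compare to rp:
  r0: data parity 1, sent rp 1 → ok
  r1: data parity 1, sent rp 1 → ok
  r2: data parity 1, sent rp 1 → ok
  r3: data parity 1, sent rp 0 → mismatch
Recompute each column's even parity and compare to cp:
  c0: data parity 0, sent cp 0 → ok
  c1: data parity 0, sent cp 1 → mismatch
  c2: data parity 0, sent cp 0 → ok
Exactly one row (r3) and one column (c1) fail → the flipped bit is at their intersection.

row 3, column 1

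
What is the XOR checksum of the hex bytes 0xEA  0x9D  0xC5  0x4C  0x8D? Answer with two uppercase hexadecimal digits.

73

XOR the bytes together:
  start with 0xEA
  0xEA ⊕ 0x9D = 0x77
  0x77 ⊕ 0xC5 = 0xB2
  0xB2 ⊕ 0x4C = 0xFE
  0xFE ⊕ 0x8D = 0x73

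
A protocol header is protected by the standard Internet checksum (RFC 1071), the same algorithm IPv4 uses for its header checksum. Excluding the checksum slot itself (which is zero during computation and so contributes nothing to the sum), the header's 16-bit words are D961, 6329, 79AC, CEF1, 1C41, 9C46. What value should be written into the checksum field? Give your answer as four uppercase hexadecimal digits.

C24E

One's-complement addition (fold any carry out of bit 15 back into bit 0):
  0xD961 + 0x6329 = 0x13C8A → wrap carry → 0x3C8B
  0x3C8B + 0x79AC = 0x0B637
  0xB637 + 0xCEF1 = 0x18528 → wrap carry → 0x8529
  0x8529 + 0x1C41 = 0x0A16A
  0xA16A + 0x9C46 = 0x13DB0 → wrap carry → 0x3DB1
One's-complement sum = 0x3DB1.
Checksum = ~0x3DB1 & 0xFFFF = 0xC24E.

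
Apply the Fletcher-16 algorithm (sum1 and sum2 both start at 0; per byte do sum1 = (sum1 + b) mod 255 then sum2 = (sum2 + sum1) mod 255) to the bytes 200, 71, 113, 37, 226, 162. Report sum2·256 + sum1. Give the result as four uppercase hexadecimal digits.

Running sums (mod 255):
  after byte 0 (200): sum1=200, sum2=200
  after byte 1 (71): sum1=16, sum2=216
  after byte 2 (113): sum1=129, sum2=90
  after byte 3 (37): sum1=166, sum2=1
  after byte 4 (226): sum1=137, sum2=138
  after byte 5 (162): sum1=44, sum2=182
Checksum = sum2·256 + sum1 = 182·256 + 44 = 46636 = 0xB62C.

B62C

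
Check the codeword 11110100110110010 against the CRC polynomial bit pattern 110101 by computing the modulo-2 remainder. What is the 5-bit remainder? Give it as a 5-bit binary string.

Modulo-2 division of 11110100110110010 by 110101:
  pos 0: 111101 XOR 110101 = 001000
  pos 2: 100000 XOR 110101 = 010101
  pos 3: 101011 XOR 110101 = 011110
  pos 4: 111101 XOR 110101 = 001000
  pos 6: 100001 XOR 110101 = 010100
  pos 7: 101001 XOR 110101 = 011100
  pos 8: 111000 XOR 110101 = 001101
  pos 10: 110101 XOR 110101 = 000000
Remainder = 00000 (zero — the frame passes the CRC check).

00000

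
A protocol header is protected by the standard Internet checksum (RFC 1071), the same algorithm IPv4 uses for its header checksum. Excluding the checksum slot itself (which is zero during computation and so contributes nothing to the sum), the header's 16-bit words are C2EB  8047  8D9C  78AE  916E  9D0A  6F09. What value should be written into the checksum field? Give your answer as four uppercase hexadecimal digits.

One's-complement addition (fold any carry out of bit 15 back into bit 0):
  0xC2EB + 0x8047 = 0x14332 → wrap carry → 0x4333
  0x4333 + 0x8D9C = 0x0D0CF
  0xD0CF + 0x78AE = 0x1497D → wrap carry → 0x497E
  0x497E + 0x916E = 0x0DAEC
  0xDAEC + 0x9D0A = 0x177F6 → wrap carry → 0x77F7
  0x77F7 + 0x6F09 = 0x0E700
One's-complement sum = 0xE700.
Checksum = ~0xE700 & 0xFFFF = 0x18FF.

18FF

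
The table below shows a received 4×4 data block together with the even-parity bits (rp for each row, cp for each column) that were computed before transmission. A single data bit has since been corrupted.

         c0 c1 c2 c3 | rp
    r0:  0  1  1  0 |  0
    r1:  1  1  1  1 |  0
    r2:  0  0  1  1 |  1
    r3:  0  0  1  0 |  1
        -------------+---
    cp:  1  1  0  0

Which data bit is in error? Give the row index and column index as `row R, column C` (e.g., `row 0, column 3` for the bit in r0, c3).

row 2, column 1

Recompute each row's even parity and compare to rp:
  r0: data parity 0, sent rp 0 → ok
  r1: data parity 0, sent rp 0 → ok
  r2: data parity 0, sent rp 1 → mismatch
  r3: data parity 1, sent rp 1 → ok
Recompute each column's even parity and compare to cp:
  c0: data parity 1, sent cp 1 → ok
  c1: data parity 0, sent cp 1 → mismatch
  c2: data parity 0, sent cp 0 → ok
  c3: data parity 0, sent cp 0 → ok
Exactly one row (r2) and one column (c1) fail → the flipped bit is at their intersection.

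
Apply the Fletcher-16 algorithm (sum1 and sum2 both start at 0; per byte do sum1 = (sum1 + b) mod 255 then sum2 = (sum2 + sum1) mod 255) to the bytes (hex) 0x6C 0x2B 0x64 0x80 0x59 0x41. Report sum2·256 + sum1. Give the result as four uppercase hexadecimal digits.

Running sums (mod 255):
  after byte 0 (0x6C): sum1=108, sum2=108
  after byte 1 (0x2B): sum1=151, sum2=4
  after byte 2 (0x64): sum1=251, sum2=0
  after byte 3 (0x80): sum1=124, sum2=124
  after byte 4 (0x59): sum1=213, sum2=82
  after byte 5 (0x41): sum1=23, sum2=105
Checksum = sum2·256 + sum1 = 105·256 + 23 = 26903 = 0x6917.

6917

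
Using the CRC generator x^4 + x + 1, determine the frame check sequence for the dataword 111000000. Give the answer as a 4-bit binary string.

Append 4 zeros: 1110000000000. Divide by 10011 (XOR where the leading bit is 1):
  pos 0: 11100 XOR 10011 = 01111
  pos 1: 11110 XOR 10011 = 01101
  pos 2: 11010 XOR 10011 = 01001
  pos 3: 10010 XOR 10011 = 00001
  pos 7: 10000 XOR 10011 = 00011
Remainder (last 4 bits) = 0110. This is the CRC / FCS.

0110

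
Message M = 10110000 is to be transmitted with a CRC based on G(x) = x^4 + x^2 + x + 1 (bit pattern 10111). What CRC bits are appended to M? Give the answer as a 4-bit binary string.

0001

Append 4 zeros: 101100000000. Divide by 10111 (XOR where the leading bit is 1):
  pos 0: 10110 XOR 10111 = 00001
  pos 4: 10000 XOR 10111 = 00111
  pos 6: 11100 XOR 10111 = 01011
  pos 7: 10110 XOR 10111 = 00001
Remainder (last 4 bits) = 0001. This is the CRC / FCS.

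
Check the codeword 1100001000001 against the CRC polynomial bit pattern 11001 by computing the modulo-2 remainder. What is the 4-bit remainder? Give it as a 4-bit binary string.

0000

Modulo-2 division of 1100001000001 by 11001:
  pos 0: 11000 XOR 11001 = 00001
  pos 4: 10100 XOR 11001 = 01101
  pos 5: 11010 XOR 11001 = 00011
  pos 8: 11001 XOR 11001 = 00000
Remainder = 0000 (zero — the frame passes the CRC check).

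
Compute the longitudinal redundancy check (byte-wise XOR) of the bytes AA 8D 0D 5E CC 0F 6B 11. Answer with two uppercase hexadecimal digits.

CD

XOR the bytes together:
  start with 0xAA
  0xAA ⊕ 0x8D = 0x27
  0x27 ⊕ 0x0D = 0x2A
  0x2A ⊕ 0x5E = 0x74
  0x74 ⊕ 0xCC = 0xB8
  0xB8 ⊕ 0x0F = 0xB7
  0xB7 ⊕ 0x6B = 0xDC
  0xDC ⊕ 0x11 = 0xCD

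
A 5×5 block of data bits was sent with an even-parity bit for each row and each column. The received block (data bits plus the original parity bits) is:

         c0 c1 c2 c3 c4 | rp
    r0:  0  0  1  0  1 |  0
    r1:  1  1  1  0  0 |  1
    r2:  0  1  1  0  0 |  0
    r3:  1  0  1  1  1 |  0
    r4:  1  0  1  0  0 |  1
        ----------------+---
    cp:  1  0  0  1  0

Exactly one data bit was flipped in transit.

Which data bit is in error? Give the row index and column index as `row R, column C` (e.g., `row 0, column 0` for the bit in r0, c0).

row 4, column 2

Recompute each row's even parity and compare to rp:
  r0: data parity 0, sent rp 0 → ok
  r1: data parity 1, sent rp 1 → ok
  r2: data parity 0, sent rp 0 → ok
  r3: data parity 0, sent rp 0 → ok
  r4: data parity 0, sent rp 1 → mismatch
Recompute each column's even parity and compare to cp:
  c0: data parity 1, sent cp 1 → ok
  c1: data parity 0, sent cp 0 → ok
  c2: data parity 1, sent cp 0 → mismatch
  c3: data parity 1, sent cp 1 → ok
  c4: data parity 0, sent cp 0 → ok
Exactly one row (r4) and one column (c2) fail → the flipped bit is at their intersection.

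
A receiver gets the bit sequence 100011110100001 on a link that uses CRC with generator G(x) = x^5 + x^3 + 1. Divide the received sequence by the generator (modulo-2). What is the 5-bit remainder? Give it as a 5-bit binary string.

10010

Modulo-2 division of 100011110100001 by 101001:
  pos 0: 100011 XOR 101001 = 001010
  pos 2: 101011 XOR 101001 = 000010
  pos 6: 100100 XOR 101001 = 001101
  pos 8: 110100 XOR 101001 = 011101
  pos 9: 111011 XOR 101001 = 010010
Remainder = 10010 (nonzero — an error is detected).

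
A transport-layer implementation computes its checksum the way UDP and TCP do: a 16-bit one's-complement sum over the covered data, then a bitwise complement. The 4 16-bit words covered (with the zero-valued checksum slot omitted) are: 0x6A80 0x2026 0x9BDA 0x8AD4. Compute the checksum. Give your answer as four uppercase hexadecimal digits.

One's-complement addition (fold any carry out of bit 15 back into bit 0):
  0x6A80 + 0x2026 = 0x08AA6
  0x8AA6 + 0x9BDA = 0x12680 → wrap carry → 0x2681
  0x2681 + 0x8AD4 = 0x0B155
One's-complement sum = 0xB155.
Checksum = ~0xB155 & 0xFFFF = 0x4EAA.

4EAA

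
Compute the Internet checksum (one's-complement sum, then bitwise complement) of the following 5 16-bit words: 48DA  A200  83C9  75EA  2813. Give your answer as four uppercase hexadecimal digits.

F35D

One's-complement addition (fold any carry out of bit 15 back into bit 0):
  0x48DA + 0xA200 = 0x0EADA
  0xEADA + 0x83C9 = 0x16EA3 → wrap carry → 0x6EA4
  0x6EA4 + 0x75EA = 0x0E48E
  0xE48E + 0x2813 = 0x10CA1 → wrap carry → 0x0CA2
One's-complement sum = 0x0CA2.
Checksum = ~0x0CA2 & 0xFFFF = 0xF35D.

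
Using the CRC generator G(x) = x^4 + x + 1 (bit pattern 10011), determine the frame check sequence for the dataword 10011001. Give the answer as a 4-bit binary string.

0011

Append 4 zeros: 100110010000. Divide by 10011 (XOR where the leading bit is 1):
  pos 0: 10011 XOR 10011 = 00000
  pos 7: 10000 XOR 10011 = 00011
Remainder (last 4 bits) = 0011. This is the CRC / FCS.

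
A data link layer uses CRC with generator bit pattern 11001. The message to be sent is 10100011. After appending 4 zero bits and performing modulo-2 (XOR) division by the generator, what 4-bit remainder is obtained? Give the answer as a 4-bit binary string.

1010

Append 4 zeros: 101000110000. Divide by 11001 (XOR where the leading bit is 1):
  pos 0: 10100 XOR 11001 = 01101
  pos 1: 11010 XOR 11001 = 00011
  pos 4: 11110 XOR 11001 = 00111
  pos 6: 11100 XOR 11001 = 00101
Remainder (last 4 bits) = 1010. This is the CRC / FCS.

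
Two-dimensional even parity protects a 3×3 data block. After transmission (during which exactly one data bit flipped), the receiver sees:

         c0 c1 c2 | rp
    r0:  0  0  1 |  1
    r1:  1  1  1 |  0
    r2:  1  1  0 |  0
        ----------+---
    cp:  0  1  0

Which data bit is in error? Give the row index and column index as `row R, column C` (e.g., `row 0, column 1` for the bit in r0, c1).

row 1, column 1

Recompute each row's even parity and compare to rp:
  r0: data parity 1, sent rp 1 → ok
  r1: data parity 1, sent rp 0 → mismatch
  r2: data parity 0, sent rp 0 → ok
Recompute each column's even parity and compare to cp:
  c0: data parity 0, sent cp 0 → ok
  c1: data parity 0, sent cp 1 → mismatch
  c2: data parity 0, sent cp 0 → ok
Exactly one row (r1) and one column (c1) fail → the flipped bit is at their intersection.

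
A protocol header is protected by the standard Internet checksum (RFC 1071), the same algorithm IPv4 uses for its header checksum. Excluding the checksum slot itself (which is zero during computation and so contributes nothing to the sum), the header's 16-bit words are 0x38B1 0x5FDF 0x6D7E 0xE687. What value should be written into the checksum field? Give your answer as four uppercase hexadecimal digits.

1369

One's-complement addition (fold any carry out of bit 15 back into bit 0):
  0x38B1 + 0x5FDF = 0x09890
  0x9890 + 0x6D7E = 0x1060E → wrap carry → 0x060F
  0x060F + 0xE687 = 0x0EC96
One's-complement sum = 0xEC96.
Checksum = ~0xEC96 & 0xFFFF = 0x1369.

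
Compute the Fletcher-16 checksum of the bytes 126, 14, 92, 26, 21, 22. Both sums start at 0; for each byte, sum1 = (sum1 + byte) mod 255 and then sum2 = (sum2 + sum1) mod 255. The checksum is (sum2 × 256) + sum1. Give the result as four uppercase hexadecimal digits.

Running sums (mod 255):
  after byte 0 (126): sum1=126, sum2=126
  after byte 1 (14): sum1=140, sum2=11
  after byte 2 (92): sum1=232, sum2=243
  after byte 3 (26): sum1=3, sum2=246
  after byte 4 (21): sum1=24, sum2=15
  after byte 5 (22): sum1=46, sum2=61
Checksum = sum2·256 + sum1 = 61·256 + 46 = 15662 = 0x3D2E.

3D2E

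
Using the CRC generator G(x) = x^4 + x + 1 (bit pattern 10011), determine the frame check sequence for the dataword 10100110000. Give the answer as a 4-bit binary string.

1001

Append 4 zeros: 101001100000000. Divide by 10011 (XOR where the leading bit is 1):
  pos 0: 10100 XOR 10011 = 00111
  pos 2: 11111 XOR 10011 = 01100
  pos 3: 11000 XOR 10011 = 01011
  pos 4: 10110 XOR 10011 = 00101
  pos 6: 10100 XOR 10011 = 00111
  pos 8: 11100 XOR 10011 = 01111
  pos 9: 11110 XOR 10011 = 01101
  pos 10: 11010 XOR 10011 = 01001
Remainder (last 4 bits) = 1001. This is the CRC / FCS.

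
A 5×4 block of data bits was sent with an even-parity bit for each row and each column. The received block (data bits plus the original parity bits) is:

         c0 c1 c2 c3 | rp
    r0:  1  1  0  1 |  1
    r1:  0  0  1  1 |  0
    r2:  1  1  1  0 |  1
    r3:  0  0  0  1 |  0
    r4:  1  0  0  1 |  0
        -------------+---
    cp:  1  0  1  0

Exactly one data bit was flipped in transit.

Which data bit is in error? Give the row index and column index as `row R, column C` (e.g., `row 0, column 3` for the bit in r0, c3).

row 3, column 2

Recompute each row's even parity and compare to rp:
  r0: data parity 1, sent rp 1 → ok
  r1: data parity 0, sent rp 0 → ok
  r2: data parity 1, sent rp 1 → ok
  r3: data parity 1, sent rp 0 → mismatch
  r4: data parity 0, sent rp 0 → ok
Recompute each column's even parity and compare to cp:
  c0: data parity 1, sent cp 1 → ok
  c1: data parity 0, sent cp 0 → ok
  c2: data parity 0, sent cp 1 → mismatch
  c3: data parity 0, sent cp 0 → ok
Exactly one row (r3) and one column (c2) fail → the flipped bit is at their intersection.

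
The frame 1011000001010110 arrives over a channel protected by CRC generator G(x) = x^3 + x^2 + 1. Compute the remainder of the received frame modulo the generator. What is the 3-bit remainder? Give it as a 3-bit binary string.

000

Modulo-2 division of 1011000001010110 by 1101:
  pos 0: 1011 XOR 1101 = 0110
  pos 1: 1100 XOR 1101 = 0001
  pos 4: 1000 XOR 1101 = 0101
  pos 5: 1010 XOR 1101 = 0111
  pos 6: 1111 XOR 1101 = 0010
  pos 8: 1001 XOR 1101 = 0100
  pos 9: 1000 XOR 1101 = 0101
  pos 10: 1011 XOR 1101 = 0110
  pos 11: 1101 XOR 1101 = 0000
Remainder = 000 (zero — the frame passes the CRC check).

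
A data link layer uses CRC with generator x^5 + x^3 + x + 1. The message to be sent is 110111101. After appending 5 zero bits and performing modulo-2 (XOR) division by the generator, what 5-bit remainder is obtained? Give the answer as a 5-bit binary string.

01000

Append 5 zeros: 11011110100000. Divide by 101011 (XOR where the leading bit is 1):
  pos 0: 110111 XOR 101011 = 011100
  pos 1: 111001 XOR 101011 = 010010
  pos 2: 100100 XOR 101011 = 001111
  pos 4: 111110 XOR 101011 = 010101
  pos 5: 101010 XOR 101011 = 000001
Remainder (last 5 bits) = 01000. This is the CRC / FCS.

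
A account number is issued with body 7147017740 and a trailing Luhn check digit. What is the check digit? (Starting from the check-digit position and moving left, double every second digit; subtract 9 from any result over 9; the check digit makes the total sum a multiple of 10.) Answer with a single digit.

Partial digits right→left: 0 4 7 7 1 0 7 4 1 7
Double every second digit counting from the check-digit position (so the 1st, 3rd, 5th, ... of the partial from the right).
  doubled (with −9 where >9): 0 5 2 5 2 → sum 14
  kept as-is: 4 7 0 4 7 → sum 22
Total = 14 + 22 = 36.
Check digit = (10 − (36 mod 10)) mod 10 = 4.

4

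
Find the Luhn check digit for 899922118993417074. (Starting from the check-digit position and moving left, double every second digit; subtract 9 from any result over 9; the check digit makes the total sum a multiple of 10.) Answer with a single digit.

Partial digits right→left: 4 7 0 7 1 4 3 9 9 8 1 1 2 2 9 9 9 8
Double every second digit counting from the check-digit position (so the 1st, 3rd, 5th, ... of the partial from the right).
  doubled (with −9 where >9): 8 0 2 6 9 2 4 9 9 → sum 49
  kept as-is: 7 7 4 9 8 1 2 9 8 → sum 55
Total = 49 + 55 = 104.
Check digit = (10 − (104 mod 10)) mod 10 = 6.

6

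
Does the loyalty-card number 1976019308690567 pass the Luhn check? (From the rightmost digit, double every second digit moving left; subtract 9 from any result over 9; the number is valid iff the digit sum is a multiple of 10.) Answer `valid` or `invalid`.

From the right, keep odd positions and double even positions (subtract 9 from any doubled value over 9):
  doubled (positions 2,4,...): 3 0 3 0 9 0 5 2 → sum 22
  kept (positions 1,3,...): 7 5 9 8 3 1 6 9 → sum 48
Total = 70.
70 mod 10 = 0, so the number is valid.

valid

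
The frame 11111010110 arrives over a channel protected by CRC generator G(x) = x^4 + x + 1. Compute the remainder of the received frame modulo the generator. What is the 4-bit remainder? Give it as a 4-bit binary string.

1010

Modulo-2 division of 11111010110 by 10011:
  pos 0: 11111 XOR 10011 = 01100
  pos 1: 11000 XOR 10011 = 01011
  pos 2: 10111 XOR 10011 = 00100
  pos 4: 10001 XOR 10011 = 00010
Remainder = 1010 (nonzero — an error is detected).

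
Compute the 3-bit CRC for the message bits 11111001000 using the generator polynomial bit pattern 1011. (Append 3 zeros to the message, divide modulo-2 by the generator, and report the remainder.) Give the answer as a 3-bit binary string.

Append 3 zeros: 11111001000000. Divide by 1011 (XOR where the leading bit is 1):
  pos 0: 1111 XOR 1011 = 0100
  pos 1: 1001 XOR 1011 = 0010
  pos 3: 1000 XOR 1011 = 0011
  pos 5: 1110 XOR 1011 = 0101
  pos 6: 1010 XOR 1011 = 0001
  pos 9: 1000 XOR 1011 = 0011
Remainder (last 3 bits) = 110. This is the CRC / FCS.

110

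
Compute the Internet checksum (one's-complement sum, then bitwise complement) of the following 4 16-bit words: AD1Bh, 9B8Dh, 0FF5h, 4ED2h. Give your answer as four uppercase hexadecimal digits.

588F

One's-complement addition (fold any carry out of bit 15 back into bit 0):
  0xAD1B + 0x9B8D = 0x148A8 → wrap carry → 0x48A9
  0x48A9 + 0x0FF5 = 0x0589E
  0x589E + 0x4ED2 = 0x0A770
One's-complement sum = 0xA770.
Checksum = ~0xA770 & 0xFFFF = 0x588F.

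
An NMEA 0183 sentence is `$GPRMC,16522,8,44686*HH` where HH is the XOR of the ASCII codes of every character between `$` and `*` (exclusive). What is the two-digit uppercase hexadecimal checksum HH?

55

XOR the ASCII codes of the payload characters:
  'G' = 0x47 → acc = 0x47
  'P' = 0x50 → acc = 0x17
  'R' = 0x52 → acc = 0x45
  'M' = 0x4D → acc = 0x08
  'C' = 0x43 → acc = 0x4B
  ',' = 0x2C → acc = 0x67
  '1' = 0x31 → acc = 0x56
  '6' = 0x36 → acc = 0x60
  '5' = 0x35 → acc = 0x55
  '2' = 0x32 → acc = 0x67
  '2' = 0x32 → acc = 0x55
  ',' = 0x2C → acc = 0x79
  '8' = 0x38 → acc = 0x41
  ',' = 0x2C → acc = 0x6D
  '4' = 0x34 → acc = 0x59
  '4' = 0x34 → acc = 0x6D
  '6' = 0x36 → acc = 0x5B
  '8' = 0x38 → acc = 0x63
  '6' = 0x36 → acc = 0x55
Checksum = 0x55.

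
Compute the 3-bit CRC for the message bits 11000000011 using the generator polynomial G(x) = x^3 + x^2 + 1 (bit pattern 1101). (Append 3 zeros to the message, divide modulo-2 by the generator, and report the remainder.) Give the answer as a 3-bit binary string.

Append 3 zeros: 11000000011000. Divide by 1101 (XOR where the leading bit is 1):
  pos 0: 1100 XOR 1101 = 0001
  pos 3: 1000 XOR 1101 = 0101
  pos 4: 1010 XOR 1101 = 0111
  pos 5: 1110 XOR 1101 = 0011
  pos 7: 1111 XOR 1101 = 0010
  pos 9: 1000 XOR 1101 = 0101
  pos 10: 1010 XOR 1101 = 0111
Remainder (last 3 bits) = 111. This is the CRC / FCS.

111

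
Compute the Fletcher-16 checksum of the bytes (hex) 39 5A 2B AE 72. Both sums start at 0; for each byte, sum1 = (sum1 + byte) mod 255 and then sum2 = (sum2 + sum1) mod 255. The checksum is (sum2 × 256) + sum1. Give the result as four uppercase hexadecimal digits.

Running sums (mod 255):
  after byte 0 (39): sum1=57, sum2=57
  after byte 1 (5A): sum1=147, sum2=204
  after byte 2 (2B): sum1=190, sum2=139
  after byte 3 (AE): sum1=109, sum2=248
  after byte 4 (72): sum1=223, sum2=216
Checksum = sum2·256 + sum1 = 216·256 + 223 = 55519 = 0xD8DF.

D8DF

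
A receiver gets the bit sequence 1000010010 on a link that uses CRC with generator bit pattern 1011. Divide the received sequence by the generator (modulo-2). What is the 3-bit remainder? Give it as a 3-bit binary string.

Modulo-2 division of 1000010010 by 1011:
  pos 0: 1000 XOR 1011 = 0011
  pos 2: 1101 XOR 1011 = 0110
  pos 3: 1100 XOR 1011 = 0111
  pos 4: 1110 XOR 1011 = 0101
  pos 5: 1011 XOR 1011 = 0000
Remainder = 000 (zero — the frame passes the CRC check).

000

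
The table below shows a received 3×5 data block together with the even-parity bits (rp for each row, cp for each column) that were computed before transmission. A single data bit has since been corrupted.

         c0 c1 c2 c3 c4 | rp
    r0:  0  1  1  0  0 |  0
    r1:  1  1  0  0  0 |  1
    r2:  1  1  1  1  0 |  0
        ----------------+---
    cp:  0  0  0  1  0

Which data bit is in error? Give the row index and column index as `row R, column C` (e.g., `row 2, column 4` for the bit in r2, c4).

Recompute each row's even parity and compare to rp:
  r0: data parity 0, sent rp 0 → ok
  r1: data parity 0, sent rp 1 → mismatch
  r2: data parity 0, sent rp 0 → ok
Recompute each column's even parity and compare to cp:
  c0: data parity 0, sent cp 0 → ok
  c1: data parity 1, sent cp 0 → mismatch
  c2: data parity 0, sent cp 0 → ok
  c3: data parity 1, sent cp 1 → ok
  c4: data parity 0, sent cp 0 → ok
Exactly one row (r1) and one column (c1) fail → the flipped bit is at their intersection.

row 1, column 1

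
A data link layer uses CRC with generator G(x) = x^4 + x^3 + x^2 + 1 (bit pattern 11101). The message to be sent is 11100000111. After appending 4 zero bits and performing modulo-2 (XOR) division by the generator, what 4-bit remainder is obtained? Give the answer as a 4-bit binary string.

Append 4 zeros: 111000001110000. Divide by 11101 (XOR where the leading bit is 1):
  pos 0: 11100 XOR 11101 = 00001
  pos 4: 10001 XOR 11101 = 01100
  pos 5: 11001 XOR 11101 = 00100
  pos 7: 10010 XOR 11101 = 01111
  pos 8: 11110 XOR 11101 = 00011
Remainder (last 4 bits) = 1100. This is the CRC / FCS.

1100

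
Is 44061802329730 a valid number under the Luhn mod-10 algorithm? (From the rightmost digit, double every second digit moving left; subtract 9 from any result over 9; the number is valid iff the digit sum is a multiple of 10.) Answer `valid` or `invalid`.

valid

From the right, keep odd positions and double even positions (subtract 9 from any doubled value over 9):
  doubled (positions 2,4,...): 6 9 6 0 2 0 8 → sum 31
  kept (positions 1,3,...): 0 7 2 2 8 6 4 → sum 29
Total = 60.
60 mod 10 = 0, so the number is valid.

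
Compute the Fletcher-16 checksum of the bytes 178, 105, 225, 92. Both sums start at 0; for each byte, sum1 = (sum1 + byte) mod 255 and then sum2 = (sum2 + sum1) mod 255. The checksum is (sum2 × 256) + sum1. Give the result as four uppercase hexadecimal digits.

275A

Running sums (mod 255):
  after byte 0 (178): sum1=178, sum2=178
  after byte 1 (105): sum1=28, sum2=206
  after byte 2 (225): sum1=253, sum2=204
  after byte 3 (92): sum1=90, sum2=39
Checksum = sum2·256 + sum1 = 39·256 + 90 = 10074 = 0x275A.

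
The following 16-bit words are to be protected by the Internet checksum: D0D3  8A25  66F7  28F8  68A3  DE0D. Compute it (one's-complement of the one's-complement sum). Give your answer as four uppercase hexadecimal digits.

One's-complement addition (fold any carry out of bit 15 back into bit 0):
  0xD0D3 + 0x8A25 = 0x15AF8 → wrap carry → 0x5AF9
  0x5AF9 + 0x66F7 = 0x0C1F0
  0xC1F0 + 0x28F8 = 0x0EAE8
  0xEAE8 + 0x68A3 = 0x1538B → wrap carry → 0x538C
  0x538C + 0xDE0D = 0x13199 → wrap carry → 0x319A
One's-complement sum = 0x319A.
Checksum = ~0x319A & 0xFFFF = 0xCE65.

CE65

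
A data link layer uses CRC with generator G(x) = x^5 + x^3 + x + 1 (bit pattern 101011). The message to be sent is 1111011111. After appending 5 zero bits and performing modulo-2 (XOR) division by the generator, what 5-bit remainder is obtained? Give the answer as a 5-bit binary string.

10101

Append 5 zeros: 111101111100000. Divide by 101011 (XOR where the leading bit is 1):
  pos 0: 111101 XOR 101011 = 010110
  pos 1: 101101 XOR 101011 = 000110
  pos 4: 110111 XOR 101011 = 011100
  pos 5: 111000 XOR 101011 = 010011
  pos 6: 100110 XOR 101011 = 001101
  pos 8: 110100 XOR 101011 = 011111
  pos 9: 111110 XOR 101011 = 010101
Remainder (last 5 bits) = 10101. This is the CRC / FCS.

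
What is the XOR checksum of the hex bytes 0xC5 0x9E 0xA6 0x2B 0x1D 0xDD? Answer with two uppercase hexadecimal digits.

XOR the bytes together:
  start with 0xC5
  0xC5 ⊕ 0x9E = 0x5B
  0x5B ⊕ 0xA6 = 0xFD
  0xFD ⊕ 0x2B = 0xD6
  0xD6 ⊕ 0x1D = 0xCB
  0xCB ⊕ 0xDD = 0x16

16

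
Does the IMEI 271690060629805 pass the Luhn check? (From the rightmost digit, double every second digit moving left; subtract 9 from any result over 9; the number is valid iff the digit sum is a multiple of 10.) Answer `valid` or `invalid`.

valid

From the right, keep odd positions and double even positions (subtract 9 from any doubled value over 9):
  doubled (positions 2,4,...): 0 9 3 3 0 3 5 → sum 23
  kept (positions 1,3,...): 5 8 2 0 0 9 1 2 → sum 27
Total = 50.
50 mod 10 = 0, so the number is valid.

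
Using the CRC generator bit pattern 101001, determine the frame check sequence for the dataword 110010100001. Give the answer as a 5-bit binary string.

01110

Append 5 zeros: 11001010000100000. Divide by 101001 (XOR where the leading bit is 1):
  pos 0: 110010 XOR 101001 = 011011
  pos 1: 110111 XOR 101001 = 011110
  pos 2: 111100 XOR 101001 = 010101
  pos 3: 101010 XOR 101001 = 000011
  pos 7: 110010 XOR 101001 = 011011
  pos 8: 110110 XOR 101001 = 011111
  pos 9: 111110 XOR 101001 = 010111
  pos 10: 101110 XOR 101001 = 000111
Remainder (last 5 bits) = 01110. This is the CRC / FCS.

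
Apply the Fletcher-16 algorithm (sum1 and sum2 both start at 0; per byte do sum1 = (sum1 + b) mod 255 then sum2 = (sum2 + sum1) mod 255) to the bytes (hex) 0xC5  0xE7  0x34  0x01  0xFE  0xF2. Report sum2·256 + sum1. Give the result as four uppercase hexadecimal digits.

EED4

Running sums (mod 255):
  after byte 0 (0xC5): sum1=197, sum2=197
  after byte 1 (0xE7): sum1=173, sum2=115
  after byte 2 (0x34): sum1=225, sum2=85
  after byte 3 (0x01): sum1=226, sum2=56
  after byte 4 (0xFE): sum1=225, sum2=26
  after byte 5 (0xF2): sum1=212, sum2=238
Checksum = sum2·256 + sum1 = 238·256 + 212 = 61140 = 0xEED4.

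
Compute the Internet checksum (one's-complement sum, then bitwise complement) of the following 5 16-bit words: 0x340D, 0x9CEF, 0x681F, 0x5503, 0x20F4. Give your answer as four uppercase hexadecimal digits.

One's-complement addition (fold any carry out of bit 15 back into bit 0):
  0x340D + 0x9CEF = 0x0D0FC
  0xD0FC + 0x681F = 0x1391B → wrap carry → 0x391C
  0x391C + 0x5503 = 0x08E1F
  0x8E1F + 0x20F4 = 0x0AF13
One's-complement sum = 0xAF13.
Checksum = ~0xAF13 & 0xFFFF = 0x50EC.

50EC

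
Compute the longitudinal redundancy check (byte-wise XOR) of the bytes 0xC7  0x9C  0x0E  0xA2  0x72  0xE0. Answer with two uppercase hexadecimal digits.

XOR the bytes together:
  start with 0xC7
  0xC7 ⊕ 0x9C = 0x5B
  0x5B ⊕ 0x0E = 0x55
  0x55 ⊕ 0xA2 = 0xF7
  0xF7 ⊕ 0x72 = 0x85
  0x85 ⊕ 0xE0 = 0x65

65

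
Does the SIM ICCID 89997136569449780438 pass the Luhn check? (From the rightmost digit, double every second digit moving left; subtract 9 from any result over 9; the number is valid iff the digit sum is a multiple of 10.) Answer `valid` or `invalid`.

From the right, keep odd positions and double even positions (subtract 9 from any doubled value over 9):
  doubled (positions 2,4,...): 6 0 5 8 9 1 6 5 9 7 → sum 56
  kept (positions 1,3,...): 8 4 8 9 4 6 6 1 9 9 → sum 64
Total = 120.
120 mod 10 = 0, so the number is valid.

valid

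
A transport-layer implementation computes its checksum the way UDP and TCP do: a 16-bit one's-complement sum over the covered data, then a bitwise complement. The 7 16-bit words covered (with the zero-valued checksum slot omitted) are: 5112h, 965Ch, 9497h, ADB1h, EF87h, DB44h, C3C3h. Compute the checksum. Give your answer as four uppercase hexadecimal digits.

One's-complement addition (fold any carry out of bit 15 back into bit 0):
  0x5112 + 0x965C = 0x0E76E
  0xE76E + 0x9497 = 0x17C05 → wrap carry → 0x7C06
  0x7C06 + 0xADB1 = 0x129B7 → wrap carry → 0x29B8
  0x29B8 + 0xEF87 = 0x1193F → wrap carry → 0x1940
  0x1940 + 0xDB44 = 0x0F484
  0xF484 + 0xC3C3 = 0x1B847 → wrap carry → 0xB848
One's-complement sum = 0xB848.
Checksum = ~0xB848 & 0xFFFF = 0x47B7.

47B7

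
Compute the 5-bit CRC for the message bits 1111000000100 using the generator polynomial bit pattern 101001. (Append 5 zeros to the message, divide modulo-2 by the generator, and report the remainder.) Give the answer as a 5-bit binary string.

Append 5 zeros: 111100000010000000. Divide by 101001 (XOR where the leading bit is 1):
  pos 0: 111100 XOR 101001 = 010101
  pos 1: 101010 XOR 101001 = 000011
  pos 5: 110001 XOR 101001 = 011000
  pos 6: 110000 XOR 101001 = 011001
  pos 7: 110010 XOR 101001 = 011011
  pos 8: 110110 XOR 101001 = 011111
  pos 9: 111110 XOR 101001 = 010111
  pos 10: 101110 XOR 101001 = 000111
Remainder (last 5 bits) = 11100. This is the CRC / FCS.

11100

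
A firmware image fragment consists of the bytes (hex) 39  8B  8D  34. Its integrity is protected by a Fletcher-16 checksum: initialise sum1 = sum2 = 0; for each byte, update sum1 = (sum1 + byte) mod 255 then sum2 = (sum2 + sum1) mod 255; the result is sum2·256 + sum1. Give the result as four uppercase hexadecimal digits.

Running sums (mod 255):
  after byte 0 (39): sum1=57, sum2=57
  after byte 1 (8B): sum1=196, sum2=253
  after byte 2 (8D): sum1=82, sum2=80
  after byte 3 (34): sum1=134, sum2=214
Checksum = sum2·256 + sum1 = 214·256 + 134 = 54918 = 0xD686.

D686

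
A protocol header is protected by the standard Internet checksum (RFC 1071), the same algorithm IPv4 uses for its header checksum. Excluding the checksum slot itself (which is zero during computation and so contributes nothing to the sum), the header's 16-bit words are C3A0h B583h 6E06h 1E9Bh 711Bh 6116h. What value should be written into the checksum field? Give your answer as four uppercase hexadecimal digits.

2808

One's-complement addition (fold any carry out of bit 15 back into bit 0):
  0xC3A0 + 0xB583 = 0x17923 → wrap carry → 0x7924
  0x7924 + 0x6E06 = 0x0E72A
  0xE72A + 0x1E9B = 0x105C5 → wrap carry → 0x05C6
  0x05C6 + 0x711B = 0x076E1
  0x76E1 + 0x6116 = 0x0D7F7
One's-complement sum = 0xD7F7.
Checksum = ~0xD7F7 & 0xFFFF = 0x2808.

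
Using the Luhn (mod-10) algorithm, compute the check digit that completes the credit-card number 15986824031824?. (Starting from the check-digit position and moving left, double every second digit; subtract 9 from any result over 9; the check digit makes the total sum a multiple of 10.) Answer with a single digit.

5

Partial digits right→left: 4 2 8 1 3 0 4 2 8 6 8 9 5 1
Double every second digit counting from the check-digit position (so the 1st, 3rd, 5th, ... of the partial from the right).
  doubled (with −9 where >9): 8 7 6 8 7 7 1 → sum 44
  kept as-is: 2 1 0 2 6 9 1 → sum 21
Total = 44 + 21 = 65.
Check digit = (10 − (65 mod 10)) mod 10 = 5.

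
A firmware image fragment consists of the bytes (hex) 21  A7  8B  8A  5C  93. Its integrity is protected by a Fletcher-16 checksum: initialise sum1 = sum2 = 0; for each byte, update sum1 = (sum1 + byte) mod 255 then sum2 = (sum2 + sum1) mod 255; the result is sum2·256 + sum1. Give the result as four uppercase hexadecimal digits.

Running sums (mod 255):
  after byte 0 (21): sum1=33, sum2=33
  after byte 1 (A7): sum1=200, sum2=233
  after byte 2 (8B): sum1=84, sum2=62
  after byte 3 (8A): sum1=222, sum2=29
  after byte 4 (5C): sum1=59, sum2=88
  after byte 5 (93): sum1=206, sum2=39
Checksum = sum2·256 + sum1 = 39·256 + 206 = 10190 = 0x27CE.

27CE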